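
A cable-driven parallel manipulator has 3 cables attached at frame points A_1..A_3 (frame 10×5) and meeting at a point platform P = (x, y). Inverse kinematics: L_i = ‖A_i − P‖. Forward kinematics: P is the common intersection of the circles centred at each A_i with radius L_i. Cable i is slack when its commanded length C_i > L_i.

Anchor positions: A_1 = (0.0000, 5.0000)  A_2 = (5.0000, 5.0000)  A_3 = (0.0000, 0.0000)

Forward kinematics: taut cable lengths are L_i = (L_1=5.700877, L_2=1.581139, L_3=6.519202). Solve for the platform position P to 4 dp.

circle eqns → linear via eq_j − eq_1; set c_j = A_j·A_j − L_j²
c_1 = 0.0000+25.0000−32.5000 = -7.5000
-10.0000·x + 0.0000·y = c_1−c_2 = -55.0000
0.0000·x + 10.0000·y = c_1−c_3 = 35.0000
solve first two rows → x=5.5000, y=3.5000

(5.5000, 3.5000)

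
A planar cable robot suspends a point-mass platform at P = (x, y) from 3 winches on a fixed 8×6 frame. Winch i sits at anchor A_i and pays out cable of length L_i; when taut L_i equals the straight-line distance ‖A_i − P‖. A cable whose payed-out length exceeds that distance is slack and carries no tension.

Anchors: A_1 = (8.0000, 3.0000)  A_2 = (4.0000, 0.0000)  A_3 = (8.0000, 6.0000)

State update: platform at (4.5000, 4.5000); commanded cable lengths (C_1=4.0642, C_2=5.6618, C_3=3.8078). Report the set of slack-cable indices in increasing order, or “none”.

1, 2

cable 1: L_1 = ‖A_1−P‖ = 3.8079;  C_1 = 4.0642 → slack
cable 2: L_2 = ‖A_2−P‖ = 4.5277;  C_2 = 5.6618 → slack
cable 3: L_3 = ‖A_3−P‖ = 3.8079;  C_3 = 3.8078 → taut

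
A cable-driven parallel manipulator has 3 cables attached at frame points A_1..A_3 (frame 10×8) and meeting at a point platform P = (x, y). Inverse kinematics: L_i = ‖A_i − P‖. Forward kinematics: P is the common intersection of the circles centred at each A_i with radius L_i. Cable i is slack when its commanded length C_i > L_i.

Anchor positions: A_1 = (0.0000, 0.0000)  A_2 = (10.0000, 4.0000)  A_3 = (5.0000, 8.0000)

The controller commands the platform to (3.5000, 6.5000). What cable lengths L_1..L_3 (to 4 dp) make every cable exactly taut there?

(7.3824, 6.9642, 2.1213)

cable 1: Δx=-3.5000, Δy=-6.5000; L_1 = √(Δx²+Δy²) = 7.3824
cable 2: Δx=6.5000, Δy=-2.5000; L_2 = √(Δx²+Δy²) = 6.9642
cable 3: Δx=1.5000, Δy=1.5000; L_3 = √(Δx²+Δy²) = 2.1213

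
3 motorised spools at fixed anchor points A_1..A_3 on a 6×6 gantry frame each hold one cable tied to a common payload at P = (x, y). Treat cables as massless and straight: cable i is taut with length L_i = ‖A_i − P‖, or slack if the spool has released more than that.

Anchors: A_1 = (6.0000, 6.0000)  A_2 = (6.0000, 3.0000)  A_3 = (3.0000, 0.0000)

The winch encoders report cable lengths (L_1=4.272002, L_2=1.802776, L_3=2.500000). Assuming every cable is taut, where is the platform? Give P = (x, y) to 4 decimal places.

circle eqns → linear via eq_j − eq_1; set q_j = A_j·A_j − L_j²
q_1 = 36.0000+36.0000−18.2500 = 53.7500
0.0000·x + 6.0000·y = q_1−q_2 = 12.0000
6.0000·x + 12.0000·y = q_1−q_3 = 51.0000
solve first two rows → x=4.5000, y=2.0000

(4.5000, 2.0000)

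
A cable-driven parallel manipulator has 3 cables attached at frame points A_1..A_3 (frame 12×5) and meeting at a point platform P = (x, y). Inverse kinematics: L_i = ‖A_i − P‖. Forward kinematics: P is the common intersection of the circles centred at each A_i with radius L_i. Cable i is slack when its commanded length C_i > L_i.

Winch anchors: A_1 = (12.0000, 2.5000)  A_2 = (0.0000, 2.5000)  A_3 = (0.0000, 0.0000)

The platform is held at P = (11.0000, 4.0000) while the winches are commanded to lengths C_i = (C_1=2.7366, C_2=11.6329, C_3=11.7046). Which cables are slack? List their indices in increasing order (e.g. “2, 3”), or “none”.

1, 2

cable 1: L_1 = ‖A_1−P‖ = 1.8028;  C_1 = 2.7366 → slack
cable 2: L_2 = ‖A_2−P‖ = 11.1018;  C_2 = 11.6329 → slack
cable 3: L_3 = ‖A_3−P‖ = 11.7047;  C_3 = 11.7046 → taut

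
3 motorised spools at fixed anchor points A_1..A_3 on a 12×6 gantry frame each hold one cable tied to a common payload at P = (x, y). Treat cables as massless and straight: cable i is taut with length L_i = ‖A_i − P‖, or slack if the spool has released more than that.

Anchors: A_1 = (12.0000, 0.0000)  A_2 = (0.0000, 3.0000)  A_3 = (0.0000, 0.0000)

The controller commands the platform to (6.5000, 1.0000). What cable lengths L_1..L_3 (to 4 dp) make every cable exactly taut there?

(5.5902, 6.8007, 6.5765)

L_1: Δ = A_1−P = (5.5000, -1.0000) → ‖Δ‖ = √31.2500 = 5.5902
L_2: Δ = A_2−P = (-6.5000, 2.0000) → ‖Δ‖ = √46.2500 = 6.8007
L_3: Δ = A_3−P = (-6.5000, -1.0000) → ‖Δ‖ = √43.2500 = 6.5765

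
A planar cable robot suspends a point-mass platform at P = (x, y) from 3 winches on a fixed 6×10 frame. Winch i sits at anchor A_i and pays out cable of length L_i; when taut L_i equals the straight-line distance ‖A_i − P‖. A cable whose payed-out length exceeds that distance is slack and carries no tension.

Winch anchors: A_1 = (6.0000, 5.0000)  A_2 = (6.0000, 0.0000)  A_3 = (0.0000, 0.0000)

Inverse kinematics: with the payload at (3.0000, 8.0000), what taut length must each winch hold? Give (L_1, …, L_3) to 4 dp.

cable 1: Δx=3.0000, Δy=-3.0000; L_1 = √(Δx²+Δy²) = 4.2426
cable 2: Δx=3.0000, Δy=-8.0000; L_2 = √(Δx²+Δy²) = 8.5440
cable 3: Δx=-3.0000, Δy=-8.0000; L_3 = √(Δx²+Δy²) = 8.5440

(4.2426, 8.5440, 8.5440)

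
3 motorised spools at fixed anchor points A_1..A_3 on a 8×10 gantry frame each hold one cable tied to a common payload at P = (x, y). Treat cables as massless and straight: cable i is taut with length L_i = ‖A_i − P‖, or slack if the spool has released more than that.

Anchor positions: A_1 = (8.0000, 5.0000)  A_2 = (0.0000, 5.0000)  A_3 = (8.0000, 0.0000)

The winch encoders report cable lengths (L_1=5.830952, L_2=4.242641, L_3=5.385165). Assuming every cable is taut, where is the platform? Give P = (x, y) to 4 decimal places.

each cable: (A_i−P)·(A_i−P) = L_i²; let q_i = ‖A_i‖²−L_i²
q_1 = 64.0000+25.0000−34.0000 = 55.0000
row 1: 16.0000x + 0.0000y = 48.0000  (q_2=7.0000)
row 2: 0.0000x + 10.0000y = 20.0000  (q_3=35.0000)
Cramer on rows 1–2 → x = 3.0000, y = 2.0000

(3.0000, 2.0000)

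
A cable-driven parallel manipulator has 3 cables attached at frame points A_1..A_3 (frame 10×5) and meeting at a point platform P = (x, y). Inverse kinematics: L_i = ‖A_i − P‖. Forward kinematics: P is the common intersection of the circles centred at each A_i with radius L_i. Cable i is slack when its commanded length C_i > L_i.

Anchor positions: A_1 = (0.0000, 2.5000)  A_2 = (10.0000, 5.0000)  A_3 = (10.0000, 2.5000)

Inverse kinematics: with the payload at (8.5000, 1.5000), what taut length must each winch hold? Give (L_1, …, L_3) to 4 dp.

L_1: Δ = A_1−P = (-8.5000, 1.0000) → ‖Δ‖ = √73.2500 = 8.5586
L_2: Δ = A_2−P = (1.5000, 3.5000) → ‖Δ‖ = √14.5000 = 3.8079
L_3: Δ = A_3−P = (1.5000, 1.0000) → ‖Δ‖ = √3.2500 = 1.8028

(8.5586, 3.8079, 1.8028)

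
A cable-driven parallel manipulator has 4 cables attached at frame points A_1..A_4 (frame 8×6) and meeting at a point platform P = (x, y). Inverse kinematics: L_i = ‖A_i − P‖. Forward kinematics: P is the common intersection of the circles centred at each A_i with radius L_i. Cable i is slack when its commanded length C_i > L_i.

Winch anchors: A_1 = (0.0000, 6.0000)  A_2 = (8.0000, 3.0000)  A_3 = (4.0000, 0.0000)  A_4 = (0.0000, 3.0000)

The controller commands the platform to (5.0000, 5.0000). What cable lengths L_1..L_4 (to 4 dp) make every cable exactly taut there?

cable 1: Δx=-5.0000, Δy=1.0000; L_1 = √(Δx²+Δy²) = 5.0990
cable 2: Δx=3.0000, Δy=-2.0000; L_2 = √(Δx²+Δy²) = 3.6056
cable 3: Δx=-1.0000, Δy=-5.0000; L_3 = √(Δx²+Δy²) = 5.0990
cable 4: Δx=-5.0000, Δy=-2.0000; L_4 = √(Δx²+Δy²) = 5.3852

(5.0990, 3.6056, 5.0990, 5.3852)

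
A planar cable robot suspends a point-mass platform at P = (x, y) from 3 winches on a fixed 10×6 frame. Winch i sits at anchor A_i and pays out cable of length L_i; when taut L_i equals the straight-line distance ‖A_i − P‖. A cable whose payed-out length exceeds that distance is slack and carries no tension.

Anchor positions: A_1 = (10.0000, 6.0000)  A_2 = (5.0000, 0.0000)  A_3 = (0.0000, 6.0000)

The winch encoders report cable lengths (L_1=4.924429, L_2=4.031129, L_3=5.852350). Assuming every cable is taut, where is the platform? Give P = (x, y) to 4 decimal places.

expand ‖A_i−P‖²=L_i² and subtract eq 1 (q_i ≔ ‖A_i‖²−L_i²)
q_1 = 100.0000+36.0000−24.2500 = 111.7500
eq1−eq2 → [10.0000  12.0000]·P = 103.0000
eq1−eq3 → [20.0000  0.0000]·P = 110.0000
2×2 solve → P = (5.5000, 4.0000)

(5.5000, 4.0000)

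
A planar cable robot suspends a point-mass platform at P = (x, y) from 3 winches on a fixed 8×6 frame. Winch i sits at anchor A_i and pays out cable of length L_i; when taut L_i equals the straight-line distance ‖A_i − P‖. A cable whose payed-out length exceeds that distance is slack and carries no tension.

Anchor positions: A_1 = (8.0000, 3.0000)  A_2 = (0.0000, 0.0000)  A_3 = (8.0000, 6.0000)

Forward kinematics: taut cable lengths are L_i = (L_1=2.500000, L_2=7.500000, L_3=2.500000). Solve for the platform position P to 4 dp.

(6.0000, 4.5000)

each cable: (A_i−P)·(A_i−P) = L_i²; let c_i = ‖A_i‖²−L_i²
c_1 = 64.0000+9.0000−6.2500 = 66.7500
row 1: 16.0000x + 6.0000y = 123.0000  (c_2=-56.2500)
row 2: 0.0000x − 6.0000y = -27.0000  (c_3=93.7500)
Cramer on rows 1–2 → x = 6.0000, y = 4.5000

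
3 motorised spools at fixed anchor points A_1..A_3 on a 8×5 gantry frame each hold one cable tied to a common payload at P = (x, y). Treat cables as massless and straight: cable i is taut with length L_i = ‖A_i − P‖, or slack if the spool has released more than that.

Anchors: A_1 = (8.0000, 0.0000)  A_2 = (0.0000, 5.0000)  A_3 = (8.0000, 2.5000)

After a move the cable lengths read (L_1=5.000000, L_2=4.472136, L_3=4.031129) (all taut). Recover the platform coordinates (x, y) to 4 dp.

(4.0000, 3.0000)

each cable: (A_i−P)·(A_i−P) = L_i²; let k_i = ‖A_i‖²−L_i²
k_1 = 64.0000+0.0000−25.0000 = 39.0000
row 1: 16.0000x − 10.0000y = 34.0000  (k_2=5.0000)
row 2: 0.0000x − 5.0000y = -15.0000  (k_3=54.0000)
Cramer on rows 1–2 → x = 4.0000, y = 3.0000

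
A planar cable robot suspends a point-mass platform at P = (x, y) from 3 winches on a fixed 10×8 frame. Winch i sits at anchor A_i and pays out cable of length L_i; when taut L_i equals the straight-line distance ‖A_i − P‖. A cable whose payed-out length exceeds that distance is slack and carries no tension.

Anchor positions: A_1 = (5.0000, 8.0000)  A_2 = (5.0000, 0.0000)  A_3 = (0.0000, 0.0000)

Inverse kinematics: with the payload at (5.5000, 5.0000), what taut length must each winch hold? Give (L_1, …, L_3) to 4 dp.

cable 1: Δx=-0.5000, Δy=3.0000; L_1 = √(Δx²+Δy²) = 3.0414
cable 2: Δx=-0.5000, Δy=-5.0000; L_2 = √(Δx²+Δy²) = 5.0249
cable 3: Δx=-5.5000, Δy=-5.0000; L_3 = √(Δx²+Δy²) = 7.4330

(3.0414, 5.0249, 7.4330)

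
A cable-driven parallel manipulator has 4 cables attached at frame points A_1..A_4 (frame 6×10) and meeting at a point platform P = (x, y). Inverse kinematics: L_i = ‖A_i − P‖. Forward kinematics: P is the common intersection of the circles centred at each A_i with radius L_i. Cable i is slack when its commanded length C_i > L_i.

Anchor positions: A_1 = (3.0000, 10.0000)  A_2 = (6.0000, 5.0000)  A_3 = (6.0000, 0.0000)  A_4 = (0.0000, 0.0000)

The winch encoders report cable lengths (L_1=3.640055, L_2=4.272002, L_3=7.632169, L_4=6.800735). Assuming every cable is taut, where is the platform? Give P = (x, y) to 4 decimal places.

each cable: (A_i−P)·(A_i−P) = L_i²; let c_i = ‖A_i‖²−L_i²
c_1 = 9.0000+100.0000−13.2500 = 95.7500
row 1: -6.0000x + 10.0000y = 53.0000  (c_2=42.7500)
row 2: -6.0000x + 20.0000y = 118.0000  (c_3=-22.2500)
row 3: 6.0000x + 20.0000y = 142.0000  (c_4=-46.2500)
Cramer on rows 1–2 → x = 2.0000, y = 6.5000
check cable 4: ‖A_4−P‖² = 46.2500 ≈ L_4² = 46.2500 ✓

(2.0000, 6.5000)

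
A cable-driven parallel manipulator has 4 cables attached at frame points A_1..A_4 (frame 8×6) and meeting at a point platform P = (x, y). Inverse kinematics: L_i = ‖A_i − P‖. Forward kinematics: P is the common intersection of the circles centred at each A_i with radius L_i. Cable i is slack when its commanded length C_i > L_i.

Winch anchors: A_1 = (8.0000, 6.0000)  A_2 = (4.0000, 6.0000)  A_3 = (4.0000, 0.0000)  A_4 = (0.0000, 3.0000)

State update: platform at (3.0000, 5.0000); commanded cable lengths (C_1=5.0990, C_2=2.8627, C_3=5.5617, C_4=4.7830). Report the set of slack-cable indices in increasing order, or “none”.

cable 1: L_1 = ‖A_1−P‖ = 5.0990;  C_1 = 5.0990 → taut
cable 2: L_2 = ‖A_2−P‖ = 1.4142;  C_2 = 2.8627 → slack
cable 3: L_3 = ‖A_3−P‖ = 5.0990;  C_3 = 5.5617 → slack
cable 4: L_4 = ‖A_4−P‖ = 3.6056;  C_4 = 4.7830 → slack

2, 3, 4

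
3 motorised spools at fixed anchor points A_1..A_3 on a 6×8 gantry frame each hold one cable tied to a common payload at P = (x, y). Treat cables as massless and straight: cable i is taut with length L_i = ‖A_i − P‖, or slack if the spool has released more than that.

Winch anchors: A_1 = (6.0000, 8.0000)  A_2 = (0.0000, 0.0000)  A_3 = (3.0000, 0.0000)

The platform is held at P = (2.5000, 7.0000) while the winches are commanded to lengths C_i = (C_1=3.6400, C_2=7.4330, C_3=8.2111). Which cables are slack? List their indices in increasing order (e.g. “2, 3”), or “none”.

cable 1: √((3.5000)²+(1.0000)²)=3.6401, C_1=3.6400: taut
cable 2: √((-2.5000)²+(-7.0000)²)=7.4330, C_2=7.4330: taut
cable 3: √((0.5000)²+(-7.0000)²)=7.0178, C_3=8.2111: slack

3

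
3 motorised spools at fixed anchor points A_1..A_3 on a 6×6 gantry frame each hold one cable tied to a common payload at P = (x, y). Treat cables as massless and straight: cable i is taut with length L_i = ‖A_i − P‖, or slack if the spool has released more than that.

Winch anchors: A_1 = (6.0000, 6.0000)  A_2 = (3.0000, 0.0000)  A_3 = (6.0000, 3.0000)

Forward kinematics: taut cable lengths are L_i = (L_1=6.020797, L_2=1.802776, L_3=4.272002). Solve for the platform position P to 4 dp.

expand ‖A_i−P‖²=L_i² and subtract eq 1 (k_i ≔ ‖A_i‖²−L_i²)
k_1 = 36.0000+36.0000−36.2500 = 35.7500
eq1−eq2 → [6.0000  12.0000]·P = 30.0000
eq1−eq3 → [0.0000  6.0000]·P = 9.0000
2×2 solve → P = (2.0000, 1.5000)

(2.0000, 1.5000)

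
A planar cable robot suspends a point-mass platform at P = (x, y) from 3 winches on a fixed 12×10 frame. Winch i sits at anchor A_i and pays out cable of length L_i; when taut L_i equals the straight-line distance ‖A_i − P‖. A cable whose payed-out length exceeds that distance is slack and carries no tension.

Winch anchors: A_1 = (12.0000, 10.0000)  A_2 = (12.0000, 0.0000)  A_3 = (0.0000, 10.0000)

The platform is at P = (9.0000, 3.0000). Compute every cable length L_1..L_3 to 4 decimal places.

(7.6158, 4.2426, 11.4018)

L_1: Δ = A_1−P = (3.0000, 7.0000) → ‖Δ‖ = √58.0000 = 7.6158
L_2: Δ = A_2−P = (3.0000, -3.0000) → ‖Δ‖ = √18.0000 = 4.2426
L_3: Δ = A_3−P = (-9.0000, 7.0000) → ‖Δ‖ = √130.0000 = 11.4018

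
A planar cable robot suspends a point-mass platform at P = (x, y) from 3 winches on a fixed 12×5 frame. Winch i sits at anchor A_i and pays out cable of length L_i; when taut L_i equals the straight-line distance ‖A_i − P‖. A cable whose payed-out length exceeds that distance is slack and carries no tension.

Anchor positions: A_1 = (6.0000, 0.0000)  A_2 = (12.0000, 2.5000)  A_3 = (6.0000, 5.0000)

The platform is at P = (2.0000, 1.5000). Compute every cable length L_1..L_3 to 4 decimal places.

cable 1: Δx=4.0000, Δy=-1.5000; L_1 = √(Δx²+Δy²) = 4.2720
cable 2: Δx=10.0000, Δy=1.0000; L_2 = √(Δx²+Δy²) = 10.0499
cable 3: Δx=4.0000, Δy=3.5000; L_3 = √(Δx²+Δy²) = 5.3151

(4.2720, 10.0499, 5.3151)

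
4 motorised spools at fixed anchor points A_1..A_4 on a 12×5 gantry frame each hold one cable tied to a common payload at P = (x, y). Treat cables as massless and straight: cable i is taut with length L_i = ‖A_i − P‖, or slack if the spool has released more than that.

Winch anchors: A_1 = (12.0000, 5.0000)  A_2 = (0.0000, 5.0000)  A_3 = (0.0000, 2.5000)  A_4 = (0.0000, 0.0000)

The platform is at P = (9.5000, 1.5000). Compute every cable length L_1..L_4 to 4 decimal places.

L_1 = √((12.0000−9.5000)² + (5.0000−1.5000)²) = 4.3012
L_2 = √((0.0000−9.5000)² + (5.0000−1.5000)²) = 10.1242
L_3 = √((0.0000−9.5000)² + (2.5000−1.5000)²) = 9.5525
L_4 = √((0.0000−9.5000)² + (0.0000−1.5000)²) = 9.6177

(4.3012, 10.1242, 9.5525, 9.6177)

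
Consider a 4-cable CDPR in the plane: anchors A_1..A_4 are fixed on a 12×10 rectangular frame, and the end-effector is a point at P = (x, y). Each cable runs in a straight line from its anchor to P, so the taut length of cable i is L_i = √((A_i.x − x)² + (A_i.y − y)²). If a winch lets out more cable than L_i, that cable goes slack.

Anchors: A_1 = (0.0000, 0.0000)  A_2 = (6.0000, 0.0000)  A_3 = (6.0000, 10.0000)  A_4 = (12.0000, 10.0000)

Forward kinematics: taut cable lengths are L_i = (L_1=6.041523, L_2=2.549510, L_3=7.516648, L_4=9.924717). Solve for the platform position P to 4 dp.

(5.5000, 2.5000)

expand ‖A_i−P‖²=L_i² and subtract eq 1 (c_i ≔ ‖A_i‖²−L_i²)
c_1 = 0.0000+0.0000−36.5000 = -36.5000
eq1−eq2 → [-12.0000  0.0000]·P = -66.0000
eq1−eq3 → [-12.0000  -20.0000]·P = -116.0000
eq1−eq4 → [-24.0000  -20.0000]·P = -182.0000
2×2 solve → P = (5.5000, 2.5000)
check cable 4: ‖A_4−P‖² = 98.5000 ≈ L_4² = 98.5000 ✓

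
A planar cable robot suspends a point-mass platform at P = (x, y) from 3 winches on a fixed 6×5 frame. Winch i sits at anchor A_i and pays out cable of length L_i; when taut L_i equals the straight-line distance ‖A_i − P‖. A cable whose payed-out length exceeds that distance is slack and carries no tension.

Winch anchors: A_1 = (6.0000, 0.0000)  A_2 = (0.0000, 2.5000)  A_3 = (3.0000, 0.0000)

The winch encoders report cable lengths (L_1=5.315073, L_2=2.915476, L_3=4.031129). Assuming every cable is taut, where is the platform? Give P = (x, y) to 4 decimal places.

(2.5000, 4.0000)

each cable: (A_i−P)·(A_i−P) = L_i²; let c_i = ‖A_i‖²−L_i²
c_1 = 36.0000+0.0000−28.2500 = 7.7500
row 1: 12.0000x − 5.0000y = 10.0000  (c_2=-2.2500)
row 2: 6.0000x + 0.0000y = 15.0000  (c_3=-7.2500)
Cramer on rows 1–2 → x = 2.5000, y = 4.0000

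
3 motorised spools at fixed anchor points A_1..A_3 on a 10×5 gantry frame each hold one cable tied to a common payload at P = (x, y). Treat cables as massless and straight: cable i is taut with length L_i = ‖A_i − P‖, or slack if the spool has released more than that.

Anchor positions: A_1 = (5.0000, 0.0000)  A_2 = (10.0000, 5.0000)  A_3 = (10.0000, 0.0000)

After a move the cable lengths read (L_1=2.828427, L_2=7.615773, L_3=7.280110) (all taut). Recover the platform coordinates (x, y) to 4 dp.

(3.0000, 2.0000)

expand ‖A_i−P‖²=L_i² and subtract eq 1 (k_i ≔ ‖A_i‖²−L_i²)
k_1 = 25.0000+0.0000−8.0000 = 17.0000
eq1−eq2 → [-10.0000  -10.0000]·P = -50.0000
eq1−eq3 → [-10.0000  0.0000]·P = -30.0000
2×2 solve → P = (3.0000, 2.0000)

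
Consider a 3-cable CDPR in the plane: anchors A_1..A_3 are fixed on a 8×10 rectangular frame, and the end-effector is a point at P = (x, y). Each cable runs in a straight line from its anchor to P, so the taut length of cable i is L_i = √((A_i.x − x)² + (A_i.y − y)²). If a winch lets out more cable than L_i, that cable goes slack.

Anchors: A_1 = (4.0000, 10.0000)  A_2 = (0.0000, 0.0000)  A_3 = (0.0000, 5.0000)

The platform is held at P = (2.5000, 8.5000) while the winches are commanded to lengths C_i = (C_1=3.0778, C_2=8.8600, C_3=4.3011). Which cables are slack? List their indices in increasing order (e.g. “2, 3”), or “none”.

cable 1: L_1 = ‖A_1−P‖ = 2.1213;  C_1 = 3.0778 → slack
cable 2: L_2 = ‖A_2−P‖ = 8.8600;  C_2 = 8.8600 → taut
cable 3: L_3 = ‖A_3−P‖ = 4.3012;  C_3 = 4.3011 → taut

1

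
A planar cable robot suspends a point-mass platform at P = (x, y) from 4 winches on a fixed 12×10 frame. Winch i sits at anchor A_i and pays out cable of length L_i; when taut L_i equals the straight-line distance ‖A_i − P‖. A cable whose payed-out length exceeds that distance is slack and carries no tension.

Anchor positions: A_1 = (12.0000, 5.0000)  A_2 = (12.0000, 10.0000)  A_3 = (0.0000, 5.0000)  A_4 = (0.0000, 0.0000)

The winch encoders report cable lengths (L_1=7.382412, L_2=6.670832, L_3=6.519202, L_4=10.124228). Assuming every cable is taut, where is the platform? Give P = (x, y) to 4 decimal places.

expand ‖A_i−P‖²=L_i² and subtract eq 1 (q_i ≔ ‖A_i‖²−L_i²)
q_1 = 144.0000+25.0000−54.5000 = 114.5000
eq1−eq2 → [0.0000  -10.0000]·P = -85.0000
eq1−eq3 → [24.0000  0.0000]·P = 132.0000
eq1−eq4 → [24.0000  10.0000]·P = 217.0000
2×2 solve → P = (5.5000, 8.5000)
check cable 4: ‖A_4−P‖² = 102.5000 ≈ L_4² = 102.5000 ✓

(5.5000, 8.5000)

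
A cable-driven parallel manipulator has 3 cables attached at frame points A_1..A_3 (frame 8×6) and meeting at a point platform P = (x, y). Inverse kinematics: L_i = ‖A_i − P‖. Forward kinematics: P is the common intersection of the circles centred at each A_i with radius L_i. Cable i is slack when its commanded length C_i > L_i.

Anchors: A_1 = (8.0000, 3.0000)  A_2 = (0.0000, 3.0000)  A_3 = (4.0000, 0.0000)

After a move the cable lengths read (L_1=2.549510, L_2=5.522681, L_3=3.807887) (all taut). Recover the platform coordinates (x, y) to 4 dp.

(5.5000, 3.5000)

each cable: (A_i−P)·(A_i−P) = L_i²; let q_i = ‖A_i‖²−L_i²
q_1 = 64.0000+9.0000−6.5000 = 66.5000
row 1: 16.0000x + 0.0000y = 88.0000  (q_2=-21.5000)
row 2: 8.0000x + 6.0000y = 65.0000  (q_3=1.5000)
Cramer on rows 1–2 → x = 5.5000, y = 3.5000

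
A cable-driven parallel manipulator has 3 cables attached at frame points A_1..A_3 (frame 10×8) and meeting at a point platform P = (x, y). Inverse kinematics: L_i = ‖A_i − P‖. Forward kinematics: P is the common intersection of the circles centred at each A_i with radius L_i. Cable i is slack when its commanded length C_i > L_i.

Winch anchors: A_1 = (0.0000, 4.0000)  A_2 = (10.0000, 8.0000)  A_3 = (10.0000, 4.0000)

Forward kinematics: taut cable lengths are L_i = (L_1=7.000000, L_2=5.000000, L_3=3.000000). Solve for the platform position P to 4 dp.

(7.0000, 4.0000)

each cable: (A_i−P)·(A_i−P) = L_i²; let c_i = ‖A_i‖²−L_i²
c_1 = 0.0000+16.0000−49.0000 = -33.0000
row 1: -20.0000x − 8.0000y = -172.0000  (c_2=139.0000)
row 2: -20.0000x + 0.0000y = -140.0000  (c_3=107.0000)
Cramer on rows 1–2 → x = 7.0000, y = 4.0000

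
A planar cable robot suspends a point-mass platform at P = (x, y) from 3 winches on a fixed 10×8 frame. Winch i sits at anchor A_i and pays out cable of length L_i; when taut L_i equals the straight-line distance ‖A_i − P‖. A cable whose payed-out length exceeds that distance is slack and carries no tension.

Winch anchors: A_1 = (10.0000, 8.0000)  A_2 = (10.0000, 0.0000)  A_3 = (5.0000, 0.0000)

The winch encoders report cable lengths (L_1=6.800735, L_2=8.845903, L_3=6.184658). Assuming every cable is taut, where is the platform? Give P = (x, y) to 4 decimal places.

(3.5000, 6.0000)

each cable: (A_i−P)·(A_i−P) = L_i²; let q_i = ‖A_i‖²−L_i²
q_1 = 100.0000+64.0000−46.2500 = 117.7500
row 1: 0.0000x + 16.0000y = 96.0000  (q_2=21.7500)
row 2: 10.0000x + 16.0000y = 131.0000  (q_3=-13.2500)
Cramer on rows 1–2 → x = 3.5000, y = 6.0000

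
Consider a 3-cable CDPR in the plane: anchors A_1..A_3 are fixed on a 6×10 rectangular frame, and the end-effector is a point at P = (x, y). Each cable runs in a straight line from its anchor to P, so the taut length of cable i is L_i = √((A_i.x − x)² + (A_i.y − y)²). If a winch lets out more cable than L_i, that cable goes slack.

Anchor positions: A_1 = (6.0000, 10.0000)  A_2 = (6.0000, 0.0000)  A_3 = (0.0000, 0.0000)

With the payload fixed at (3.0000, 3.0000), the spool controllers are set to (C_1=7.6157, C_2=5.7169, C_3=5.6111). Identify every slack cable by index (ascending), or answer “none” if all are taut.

cable 1: √((3.0000)²+(7.0000)²)=7.6158, C_1=7.6157: taut
cable 2: √((3.0000)²+(-3.0000)²)=4.2426, C_2=5.7169: slack
cable 3: √((-3.0000)²+(-3.0000)²)=4.2426, C_3=5.6111: slack

2, 3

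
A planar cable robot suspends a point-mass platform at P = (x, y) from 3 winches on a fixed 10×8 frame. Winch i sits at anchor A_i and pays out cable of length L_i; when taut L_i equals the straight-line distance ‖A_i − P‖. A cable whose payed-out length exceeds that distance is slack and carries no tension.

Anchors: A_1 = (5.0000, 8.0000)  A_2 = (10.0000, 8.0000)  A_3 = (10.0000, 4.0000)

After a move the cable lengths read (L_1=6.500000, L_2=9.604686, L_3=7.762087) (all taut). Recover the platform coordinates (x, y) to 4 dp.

(2.5000, 2.0000)

circle eqns → linear via eq_j − eq_1; set c_j = A_j·A_j − L_j²
c_1 = 25.0000+64.0000−42.2500 = 46.7500
-10.0000·x + 0.0000·y = c_1−c_2 = -25.0000
-10.0000·x + 8.0000·y = c_1−c_3 = -9.0000
solve first two rows → x=2.5000, y=2.0000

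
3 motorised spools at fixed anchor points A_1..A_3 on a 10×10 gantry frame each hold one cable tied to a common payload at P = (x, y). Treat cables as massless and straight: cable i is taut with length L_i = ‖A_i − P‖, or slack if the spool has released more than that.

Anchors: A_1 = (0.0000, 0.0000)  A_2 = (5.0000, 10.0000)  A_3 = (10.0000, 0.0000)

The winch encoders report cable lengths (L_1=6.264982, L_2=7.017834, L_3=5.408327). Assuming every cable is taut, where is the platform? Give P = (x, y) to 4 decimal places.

(5.5000, 3.0000)

expand ‖A_i−P‖²=L_i² and subtract eq 1 (q_i ≔ ‖A_i‖²−L_i²)
q_1 = 0.0000+0.0000−39.2500 = -39.2500
eq1−eq2 → [-10.0000  -20.0000]·P = -115.0000
eq1−eq3 → [-20.0000  0.0000]·P = -110.0000
2×2 solve → P = (5.5000, 3.0000)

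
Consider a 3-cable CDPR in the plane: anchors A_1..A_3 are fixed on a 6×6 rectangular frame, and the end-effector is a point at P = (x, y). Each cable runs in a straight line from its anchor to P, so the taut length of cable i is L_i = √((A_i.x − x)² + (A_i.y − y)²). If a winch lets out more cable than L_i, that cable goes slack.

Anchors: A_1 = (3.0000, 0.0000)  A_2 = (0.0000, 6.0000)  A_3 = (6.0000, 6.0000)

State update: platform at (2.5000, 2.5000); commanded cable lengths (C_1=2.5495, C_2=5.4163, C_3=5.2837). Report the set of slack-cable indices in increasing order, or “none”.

cable 1: √((0.5000)²+(-2.5000)²)=2.5495, C_1=2.5495: taut
cable 2: √((-2.5000)²+(3.5000)²)=4.3012, C_2=5.4163: slack
cable 3: √((3.5000)²+(3.5000)²)=4.9497, C_3=5.2837: slack

2, 3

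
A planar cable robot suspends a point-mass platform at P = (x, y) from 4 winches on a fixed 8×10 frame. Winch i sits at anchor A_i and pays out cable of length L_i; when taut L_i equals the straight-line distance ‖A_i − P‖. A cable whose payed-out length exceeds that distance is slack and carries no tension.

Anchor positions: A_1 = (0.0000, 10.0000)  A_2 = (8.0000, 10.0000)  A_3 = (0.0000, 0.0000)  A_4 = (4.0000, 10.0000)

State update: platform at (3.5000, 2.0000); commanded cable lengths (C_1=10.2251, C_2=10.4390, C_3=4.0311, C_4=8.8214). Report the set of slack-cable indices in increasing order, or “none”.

cable 1: √((-3.5000)²+(8.0000)²)=8.7321, C_1=10.2251: slack
cable 2: √((4.5000)²+(8.0000)²)=9.1788, C_2=10.4390: slack
cable 3: √((-3.5000)²+(-2.0000)²)=4.0311, C_3=4.0311: taut
cable 4: √((0.5000)²+(8.0000)²)=8.0156, C_4=8.8214: slack

1, 2, 4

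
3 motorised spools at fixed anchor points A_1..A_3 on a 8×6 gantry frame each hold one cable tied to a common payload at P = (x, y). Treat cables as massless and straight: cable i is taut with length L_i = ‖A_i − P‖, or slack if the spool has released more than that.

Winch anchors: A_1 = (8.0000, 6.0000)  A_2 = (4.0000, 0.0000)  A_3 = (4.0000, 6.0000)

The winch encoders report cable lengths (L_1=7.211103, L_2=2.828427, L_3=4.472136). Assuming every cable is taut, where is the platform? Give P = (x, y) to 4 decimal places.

circle eqns → linear via eq_j − eq_1; set c_j = A_j·A_j − L_j²
c_1 = 64.0000+36.0000−52.0000 = 48.0000
8.0000·x + 12.0000·y = c_1−c_2 = 40.0000
8.0000·x + 0.0000·y = c_1−c_3 = 16.0000
solve first two rows → x=2.0000, y=2.0000

(2.0000, 2.0000)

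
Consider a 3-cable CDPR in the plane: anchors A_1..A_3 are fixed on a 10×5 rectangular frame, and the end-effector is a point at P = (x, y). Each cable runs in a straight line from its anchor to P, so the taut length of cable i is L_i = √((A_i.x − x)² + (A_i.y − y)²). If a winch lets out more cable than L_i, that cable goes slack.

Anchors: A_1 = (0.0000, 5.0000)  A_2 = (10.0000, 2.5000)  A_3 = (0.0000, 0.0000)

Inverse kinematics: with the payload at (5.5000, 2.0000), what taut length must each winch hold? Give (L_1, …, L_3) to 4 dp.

L_1 = √((0.0000−5.5000)² + (5.0000−2.0000)²) = 6.2650
L_2 = √((10.0000−5.5000)² + (2.5000−2.0000)²) = 4.5277
L_3 = √((0.0000−5.5000)² + (0.0000−2.0000)²) = 5.8523

(6.2650, 4.5277, 5.8523)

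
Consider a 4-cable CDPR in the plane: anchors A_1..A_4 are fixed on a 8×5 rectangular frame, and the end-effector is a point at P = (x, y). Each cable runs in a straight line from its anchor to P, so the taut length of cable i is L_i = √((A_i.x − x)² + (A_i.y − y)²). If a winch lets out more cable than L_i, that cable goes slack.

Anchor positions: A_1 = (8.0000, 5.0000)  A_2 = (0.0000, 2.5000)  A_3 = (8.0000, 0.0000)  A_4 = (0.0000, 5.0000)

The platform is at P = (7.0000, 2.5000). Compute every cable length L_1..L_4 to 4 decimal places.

(2.6926, 7.0000, 2.6926, 7.4330)

L_1 = √((8.0000−7.0000)² + (5.0000−2.5000)²) = 2.6926
L_2 = √((0.0000−7.0000)² + (2.5000−2.5000)²) = 7.0000
L_3 = √((8.0000−7.0000)² + (0.0000−2.5000)²) = 2.6926
L_4 = √((0.0000−7.0000)² + (5.0000−2.5000)²) = 7.4330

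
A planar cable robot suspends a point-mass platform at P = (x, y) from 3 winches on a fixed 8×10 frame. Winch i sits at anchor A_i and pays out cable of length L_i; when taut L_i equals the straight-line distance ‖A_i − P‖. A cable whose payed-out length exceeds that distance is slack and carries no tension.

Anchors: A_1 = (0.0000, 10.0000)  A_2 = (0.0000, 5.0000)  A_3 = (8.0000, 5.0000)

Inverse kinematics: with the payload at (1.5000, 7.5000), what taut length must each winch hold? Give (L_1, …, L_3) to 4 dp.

L_1: Δ = A_1−P = (-1.5000, 2.5000) → ‖Δ‖ = √8.5000 = 2.9155
L_2: Δ = A_2−P = (-1.5000, -2.5000) → ‖Δ‖ = √8.5000 = 2.9155
L_3: Δ = A_3−P = (6.5000, -2.5000) → ‖Δ‖ = √48.5000 = 6.9642

(2.9155, 2.9155, 6.9642)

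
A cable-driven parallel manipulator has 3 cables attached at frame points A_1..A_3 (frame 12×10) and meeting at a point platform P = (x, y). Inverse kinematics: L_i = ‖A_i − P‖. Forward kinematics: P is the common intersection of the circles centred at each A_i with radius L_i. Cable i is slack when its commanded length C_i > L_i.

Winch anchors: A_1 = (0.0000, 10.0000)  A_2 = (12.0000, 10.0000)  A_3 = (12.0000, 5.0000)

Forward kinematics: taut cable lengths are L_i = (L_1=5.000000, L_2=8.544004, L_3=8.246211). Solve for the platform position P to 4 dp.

expand ‖A_i−P‖²=L_i² and subtract eq 1 (q_i ≔ ‖A_i‖²−L_i²)
q_1 = 0.0000+100.0000−25.0000 = 75.0000
eq1−eq2 → [-24.0000  0.0000]·P = -96.0000
eq1−eq3 → [-24.0000  10.0000]·P = -26.0000
2×2 solve → P = (4.0000, 7.0000)

(4.0000, 7.0000)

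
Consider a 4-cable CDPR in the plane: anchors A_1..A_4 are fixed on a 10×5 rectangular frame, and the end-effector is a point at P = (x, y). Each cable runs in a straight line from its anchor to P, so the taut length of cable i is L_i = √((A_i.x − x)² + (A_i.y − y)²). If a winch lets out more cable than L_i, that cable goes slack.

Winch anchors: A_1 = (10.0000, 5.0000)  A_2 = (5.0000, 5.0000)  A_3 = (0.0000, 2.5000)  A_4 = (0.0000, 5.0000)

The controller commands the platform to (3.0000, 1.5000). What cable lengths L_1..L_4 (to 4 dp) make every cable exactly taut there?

cable 1: Δx=7.0000, Δy=3.5000; L_1 = √(Δx²+Δy²) = 7.8262
cable 2: Δx=2.0000, Δy=3.5000; L_2 = √(Δx²+Δy²) = 4.0311
cable 3: Δx=-3.0000, Δy=1.0000; L_3 = √(Δx²+Δy²) = 3.1623
cable 4: Δx=-3.0000, Δy=3.5000; L_4 = √(Δx²+Δy²) = 4.6098

(7.8262, 4.0311, 3.1623, 4.6098)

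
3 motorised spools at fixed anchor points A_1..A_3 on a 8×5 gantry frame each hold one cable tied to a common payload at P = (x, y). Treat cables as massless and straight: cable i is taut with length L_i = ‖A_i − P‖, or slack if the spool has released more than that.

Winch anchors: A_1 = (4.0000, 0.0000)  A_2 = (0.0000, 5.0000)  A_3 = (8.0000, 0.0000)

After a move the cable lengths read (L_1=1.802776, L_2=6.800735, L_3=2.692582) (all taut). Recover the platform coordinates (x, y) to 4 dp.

each cable: (A_i−P)·(A_i−P) = L_i²; let c_i = ‖A_i‖²−L_i²
c_1 = 16.0000+0.0000−3.2500 = 12.7500
row 1: 8.0000x − 10.0000y = 34.0000  (c_2=-21.2500)
row 2: -8.0000x + 0.0000y = -44.0000  (c_3=56.7500)
Cramer on rows 1–2 → x = 5.5000, y = 1.0000

(5.5000, 1.0000)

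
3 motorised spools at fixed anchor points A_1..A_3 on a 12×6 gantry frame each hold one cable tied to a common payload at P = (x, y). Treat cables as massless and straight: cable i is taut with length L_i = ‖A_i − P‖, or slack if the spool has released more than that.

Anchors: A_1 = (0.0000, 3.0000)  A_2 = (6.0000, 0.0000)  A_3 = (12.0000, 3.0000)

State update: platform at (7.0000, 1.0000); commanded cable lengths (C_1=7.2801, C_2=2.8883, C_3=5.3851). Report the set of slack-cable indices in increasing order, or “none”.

2

i=1: geometric 7.2801 vs commanded 7.2801 ⇒ taut
i=2: geometric 1.4142 vs commanded 2.8883 ⇒ slack
i=3: geometric 5.3852 vs commanded 5.3851 ⇒ taut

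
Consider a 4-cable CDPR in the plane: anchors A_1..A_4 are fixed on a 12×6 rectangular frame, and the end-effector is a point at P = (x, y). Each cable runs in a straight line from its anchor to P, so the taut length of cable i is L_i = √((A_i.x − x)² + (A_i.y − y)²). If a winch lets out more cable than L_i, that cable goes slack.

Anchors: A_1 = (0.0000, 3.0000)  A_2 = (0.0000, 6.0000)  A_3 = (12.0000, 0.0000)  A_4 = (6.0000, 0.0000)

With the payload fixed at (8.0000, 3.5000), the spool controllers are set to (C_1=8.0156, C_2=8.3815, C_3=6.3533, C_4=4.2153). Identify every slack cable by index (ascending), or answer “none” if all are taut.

cable 1: L_1 = ‖A_1−P‖ = 8.0156;  C_1 = 8.0156 → taut
cable 2: L_2 = ‖A_2−P‖ = 8.3815;  C_2 = 8.3815 → taut
cable 3: L_3 = ‖A_3−P‖ = 5.3151;  C_3 = 6.3533 → slack
cable 4: L_4 = ‖A_4−P‖ = 4.0311;  C_4 = 4.2153 → slack

3, 4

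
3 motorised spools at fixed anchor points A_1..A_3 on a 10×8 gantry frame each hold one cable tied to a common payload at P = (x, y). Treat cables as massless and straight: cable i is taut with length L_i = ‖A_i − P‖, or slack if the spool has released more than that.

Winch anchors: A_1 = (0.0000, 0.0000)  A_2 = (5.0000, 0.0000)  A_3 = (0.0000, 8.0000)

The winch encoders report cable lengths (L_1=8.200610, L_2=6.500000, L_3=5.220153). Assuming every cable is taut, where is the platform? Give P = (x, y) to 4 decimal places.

expand ‖A_i−P‖²=L_i² and subtract eq 1 (c_i ≔ ‖A_i‖²−L_i²)
c_1 = 0.0000+0.0000−67.2500 = -67.2500
eq1−eq2 → [-10.0000  0.0000]·P = -50.0000
eq1−eq3 → [0.0000  -16.0000]·P = -104.0000
2×2 solve → P = (5.0000, 6.5000)

(5.0000, 6.5000)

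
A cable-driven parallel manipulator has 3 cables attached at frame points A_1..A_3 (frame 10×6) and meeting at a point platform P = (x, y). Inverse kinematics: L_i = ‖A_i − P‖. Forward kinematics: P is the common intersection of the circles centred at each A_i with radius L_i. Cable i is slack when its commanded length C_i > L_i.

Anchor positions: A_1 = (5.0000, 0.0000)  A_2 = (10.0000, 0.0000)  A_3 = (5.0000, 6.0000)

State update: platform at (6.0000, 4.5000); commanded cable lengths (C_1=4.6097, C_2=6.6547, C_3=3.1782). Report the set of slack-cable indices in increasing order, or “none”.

cable 1: L_1 = ‖A_1−P‖ = 4.6098;  C_1 = 4.6097 → taut
cable 2: L_2 = ‖A_2−P‖ = 6.0208;  C_2 = 6.6547 → slack
cable 3: L_3 = ‖A_3−P‖ = 1.8028;  C_3 = 3.1782 → slack

2, 3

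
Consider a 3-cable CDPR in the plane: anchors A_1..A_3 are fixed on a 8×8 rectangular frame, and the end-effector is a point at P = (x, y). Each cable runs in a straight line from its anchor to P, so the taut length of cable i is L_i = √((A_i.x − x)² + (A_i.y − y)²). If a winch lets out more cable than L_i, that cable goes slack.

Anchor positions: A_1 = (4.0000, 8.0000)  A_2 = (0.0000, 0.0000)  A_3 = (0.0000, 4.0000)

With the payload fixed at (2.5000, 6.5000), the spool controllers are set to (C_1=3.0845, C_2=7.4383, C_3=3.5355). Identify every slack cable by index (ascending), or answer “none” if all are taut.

1, 2

cable 1: √((1.5000)²+(1.5000)²)=2.1213, C_1=3.0845: slack
cable 2: √((-2.5000)²+(-6.5000)²)=6.9642, C_2=7.4383: slack
cable 3: √((-2.5000)²+(-2.5000)²)=3.5355, C_3=3.5355: taut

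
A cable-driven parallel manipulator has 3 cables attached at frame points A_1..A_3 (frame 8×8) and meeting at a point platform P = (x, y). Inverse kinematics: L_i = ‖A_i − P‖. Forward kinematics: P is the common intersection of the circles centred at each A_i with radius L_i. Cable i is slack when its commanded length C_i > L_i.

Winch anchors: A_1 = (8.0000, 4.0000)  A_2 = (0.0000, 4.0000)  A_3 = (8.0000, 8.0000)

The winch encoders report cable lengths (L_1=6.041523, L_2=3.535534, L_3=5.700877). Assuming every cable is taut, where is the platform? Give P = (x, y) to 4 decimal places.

circle eqns → linear via eq_j − eq_1; set k_j = A_j·A_j − L_j²
k_1 = 64.0000+16.0000−36.5000 = 43.5000
16.0000·x + 0.0000·y = k_1−k_2 = 40.0000
0.0000·x − 8.0000·y = k_1−k_3 = -52.0000
solve first two rows → x=2.5000, y=6.5000

(2.5000, 6.5000)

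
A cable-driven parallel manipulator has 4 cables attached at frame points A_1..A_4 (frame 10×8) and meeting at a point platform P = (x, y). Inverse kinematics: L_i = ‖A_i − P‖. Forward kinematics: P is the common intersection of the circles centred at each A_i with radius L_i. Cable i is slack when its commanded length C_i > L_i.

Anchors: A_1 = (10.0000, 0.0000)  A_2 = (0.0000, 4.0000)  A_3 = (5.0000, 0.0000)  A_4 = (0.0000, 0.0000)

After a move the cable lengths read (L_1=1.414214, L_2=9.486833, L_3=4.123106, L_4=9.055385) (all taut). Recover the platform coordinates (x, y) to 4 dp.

(9.0000, 1.0000)

circle eqns → linear via eq_j − eq_1; set c_j = A_j·A_j − L_j²
c_1 = 100.0000+0.0000−2.0000 = 98.0000
20.0000·x − 8.0000·y = c_1−c_2 = 172.0000
10.0000·x + 0.0000·y = c_1−c_3 = 90.0000
20.0000·x + 0.0000·y = c_1−c_4 = 180.0000
solve first two rows → x=9.0000, y=1.0000
check cable 4: ‖A_4−P‖² = 82.0000 ≈ L_4² = 82.0000 ✓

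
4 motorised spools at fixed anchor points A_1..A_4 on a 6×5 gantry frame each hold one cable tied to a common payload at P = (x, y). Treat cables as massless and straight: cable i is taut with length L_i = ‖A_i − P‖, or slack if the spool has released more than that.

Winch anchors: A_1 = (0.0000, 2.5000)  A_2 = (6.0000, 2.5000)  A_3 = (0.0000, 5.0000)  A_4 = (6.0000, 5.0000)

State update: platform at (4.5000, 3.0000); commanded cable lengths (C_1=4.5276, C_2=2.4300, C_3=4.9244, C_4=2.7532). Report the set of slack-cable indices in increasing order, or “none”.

cable 1: √((-4.5000)²+(-0.5000)²)=4.5277, C_1=4.5276: taut
cable 2: √((1.5000)²+(-0.5000)²)=1.5811, C_2=2.4300: slack
cable 3: √((-4.5000)²+(2.0000)²)=4.9244, C_3=4.9244: taut
cable 4: √((1.5000)²+(2.0000)²)=2.5000, C_4=2.7532: slack

2, 4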